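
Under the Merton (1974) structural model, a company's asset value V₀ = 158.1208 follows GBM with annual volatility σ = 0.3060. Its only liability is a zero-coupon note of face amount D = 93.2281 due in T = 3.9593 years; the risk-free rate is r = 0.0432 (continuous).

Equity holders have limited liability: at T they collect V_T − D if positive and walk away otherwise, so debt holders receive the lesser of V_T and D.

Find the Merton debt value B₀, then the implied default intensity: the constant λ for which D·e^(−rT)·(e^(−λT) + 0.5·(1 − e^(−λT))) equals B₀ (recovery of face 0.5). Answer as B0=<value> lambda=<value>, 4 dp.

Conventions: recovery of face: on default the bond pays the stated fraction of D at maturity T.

Apply the equity-as-call identities (strike 93.2281, horizon 3.9593 years):
d₁ = [ln(V₀/D) + (r + σ²/2)T] / (σ√T)
   = [ln(158.1208/93.2281) + (0.0432 + 0.5·0.3060²)·3.9593] / (0.3060·√3.9593)
   = [0.528310 + 0.356408] / 0.608878 = 1.453029
d₂ = d₁ − σ√T = 1.453029 − 0.608878 = 0.844151
N(d₁) = 0.926892,  N(d₂) = 0.800707,  e^(−rT) = 0.842786
E₀ = V₀·N(d₁) − D·e^(−rT)·N(d₂)
   = 158.1208·0.926892 − 93.2281·0.842786·0.800707 = 83.648253
B₀ = V₀ − E₀ = 158.1208 − 83.648253 = 74.472547
e^(−λT) = (B₀·e^(rT)/D − 0.5)/(1 − 0.5) = (74.4725·1.186540/93.2281 − 0.5)/0.5 = 0.89566498
λ = −ln(0.89566498)/3.9593 = 0.027830

B0=74.4725 lambda=0.0278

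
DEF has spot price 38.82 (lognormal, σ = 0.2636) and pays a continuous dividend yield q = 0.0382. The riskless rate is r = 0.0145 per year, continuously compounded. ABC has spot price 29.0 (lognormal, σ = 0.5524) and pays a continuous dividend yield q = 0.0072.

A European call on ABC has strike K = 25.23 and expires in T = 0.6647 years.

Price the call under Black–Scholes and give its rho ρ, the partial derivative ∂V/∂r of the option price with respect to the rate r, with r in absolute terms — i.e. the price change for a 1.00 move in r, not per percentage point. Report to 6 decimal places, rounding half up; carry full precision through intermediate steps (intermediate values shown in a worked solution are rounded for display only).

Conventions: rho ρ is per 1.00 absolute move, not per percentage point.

σ√T = 0.5524·√0.6647 = 0.450367
d₁ = (ln(S/K) + (r−q+σ²/2)T) / (σ√T) = (ln(29.0/25.23) + (0.0145−0.0072+0.5524²/2)·0.6647) / 0.450367 = (0.139262 + 0.106268) / 0.450367 = 0.545177
d₂ = d₁ − σ√T = 0.545177 − 0.450367 = 0.094810
e^{−rT} = 0.990408
e^{−qT} = 0.995226
N(d₁) = 0.707184,  N(d₂) = 0.537767
Call price V = S·e^{−qT}·N(d₁) − K·e^{−rT}·N(d₂) = 20.410421 − 13.437721 = 6.972700
ρ = K·T·e^{−rT}·N(d₂) = 8.932053

price = 6.972700
ρ = 8.932053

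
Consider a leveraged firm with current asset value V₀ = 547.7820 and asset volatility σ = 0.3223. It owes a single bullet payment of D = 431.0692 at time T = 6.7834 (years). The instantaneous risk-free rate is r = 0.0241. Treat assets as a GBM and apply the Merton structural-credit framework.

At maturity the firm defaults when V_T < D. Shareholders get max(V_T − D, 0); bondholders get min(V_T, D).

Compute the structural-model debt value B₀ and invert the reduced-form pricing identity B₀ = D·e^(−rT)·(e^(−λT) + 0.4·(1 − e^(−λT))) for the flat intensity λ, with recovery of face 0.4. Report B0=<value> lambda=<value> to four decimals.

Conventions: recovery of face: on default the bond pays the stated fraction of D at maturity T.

With assets at 547.7820 and a single debt payment of 431.0692 at 6.7834 years:
d₁ = [ln(V₀/D) + (r + σ²/2)T] / (σ√T)
   = [ln(547.7820/431.0692) + (0.0241 + 0.5·0.3223²)·6.7834] / (0.3223·√6.7834)
   = [0.239609 + 0.515801] / 0.839429 = 0.899908
d₂ = d₁ − σ√T = 0.899908 − 0.839429 = 0.060479
N(d₁) = 0.815916,  N(d₂) = 0.524113,  e^(−rT) = 0.849184
E₀ = V₀·N(d₁) − D·e^(−rT)·N(d₂)
   = 547.7820·0.815916 − 431.0692·0.849184·0.524113 = 255.088644
B₀ = V₀ − E₀ = 547.7820 − 255.088644 = 292.693356
e^(−λT) = (B₀·e^(rT)/D − 0.4)/(1 − 0.4) = (292.6934·1.177602/431.0692 − 0.4)/0.6 = 0.66597418
λ = −ln(0.66597418)/6.7834 = 0.059926

B0=292.6934 lambda=0.0599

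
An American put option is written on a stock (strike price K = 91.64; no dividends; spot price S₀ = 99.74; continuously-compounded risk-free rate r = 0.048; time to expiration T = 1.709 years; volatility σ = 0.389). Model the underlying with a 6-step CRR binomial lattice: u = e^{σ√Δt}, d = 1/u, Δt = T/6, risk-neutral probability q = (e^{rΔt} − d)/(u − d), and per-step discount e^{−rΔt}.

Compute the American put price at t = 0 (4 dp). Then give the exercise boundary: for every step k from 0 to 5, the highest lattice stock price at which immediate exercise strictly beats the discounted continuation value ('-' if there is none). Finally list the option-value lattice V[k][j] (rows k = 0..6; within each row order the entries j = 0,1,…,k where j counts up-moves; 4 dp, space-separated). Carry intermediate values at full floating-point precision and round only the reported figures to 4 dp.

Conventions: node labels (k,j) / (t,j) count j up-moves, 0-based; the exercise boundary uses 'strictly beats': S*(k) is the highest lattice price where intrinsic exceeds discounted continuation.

Δt=0.28483, u=1.23073, d=0.81253, q=0.48120, disc=e^(-rΔt)=0.98642
k=6 terminal: V=max(K-S,0) → 62.9395 48.1673 25.7919 0.0000 0.0000 0.0000 0.0000
k=5: j=0 S=35.3227 intr=56.3173 cont=55.0730 V=56.3173[EX]; j=1 S=53.5032 intr=38.1368 cont=36.8924 V=38.1368[EX]; j=2 S=81.0413 intr=10.5987 cont=13.1992 V=13.1992[hold]; j=3 S=122.7531 intr=0.0000 cont=0.0000 V=0.0000[hold]; j=4 S=185.9341 intr=0.0000 cont=0.0000 V=0.0000[hold]; j=5 S=281.6342 intr=0.0000 cont=0.0000 V=0.0000[hold]  S*(5)=53.5032
k=4: j=0 S=43.4727 intr=48.1673 cont=46.9229 V=48.1673[EX]; j=1 S=65.8481 intr=25.7919 cont=25.7819 V=25.7919[EX]; j=2 S=99.7400 intr=0.0000 cont=6.7547 V=6.7547[hold]; j=3 S=151.0761 intr=0.0000 cont=0.0000 V=0.0000[hold]; j=4 S=228.8349 intr=0.0000 cont=0.0000 V=0.0000[hold]  S*(4)=65.8481
k=3: j=0 S=53.5032 intr=38.1368 cont=36.8924 V=38.1368[EX]; j=1 S=81.0413 intr=10.5987 cont=16.4054 V=16.4054[hold]; j=2 S=122.7531 intr=0.0000 cont=3.4568 V=3.4568[hold]; j=3 S=185.9341 intr=0.0000 cont=0.0000 V=0.0000[hold]  S*(3)=53.5032
k=2: j=0 S=65.8481 intr=25.7919 cont=27.3038 V=27.3038[hold]; j=1 S=99.7400 intr=0.0000 cont=10.0364 V=10.0364[hold]; j=2 S=151.0761 intr=0.0000 cont=1.7690 V=1.7690[hold]  S*(2)=-
k=1: j=0 S=81.0413 intr=10.5987 cont=18.7368 V=18.7368[hold]; j=1 S=122.7531 intr=0.0000 cont=5.9759 V=5.9759[hold]  S*(1)=-
k=0: j=0 S=99.7400 intr=0.0000 cont=12.4252 V=12.4252[hold]  S*(0)=-

price = 12.4252
boundary = - - - 53.5032 65.8481 53.5032
tree:
12.4252
18.7368 5.9759
27.3038 10.0364 1.7690
38.1368 16.4054 3.4568 0.0000
48.1673 25.7919 6.7547 0.0000 0.0000
56.3173 38.1368 13.1992 0.0000 0.0000 0.0000
62.9395 48.1673 25.7919 0.0000 0.0000 0.0000 0.0000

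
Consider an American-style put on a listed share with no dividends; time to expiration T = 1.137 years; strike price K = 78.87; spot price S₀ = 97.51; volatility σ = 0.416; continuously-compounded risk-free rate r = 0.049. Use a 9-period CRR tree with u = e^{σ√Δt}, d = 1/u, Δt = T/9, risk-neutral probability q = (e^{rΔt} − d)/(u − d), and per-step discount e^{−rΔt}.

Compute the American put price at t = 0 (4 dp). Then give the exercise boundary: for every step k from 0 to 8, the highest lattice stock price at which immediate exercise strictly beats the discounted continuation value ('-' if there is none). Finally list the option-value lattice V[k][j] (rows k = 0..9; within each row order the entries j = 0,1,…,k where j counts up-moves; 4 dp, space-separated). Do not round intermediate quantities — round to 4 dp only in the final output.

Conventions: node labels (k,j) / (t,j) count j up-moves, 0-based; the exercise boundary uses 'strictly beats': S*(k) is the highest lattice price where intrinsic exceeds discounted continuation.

Δt=0.12633, u=1.15935, d=0.86255, q=0.48402, disc=e^(-rΔt)=0.99383
k=9 terminal: V=max(K-S,0) → 53.1000 44.2327 32.3142 16.2945 0.0000 0.0000 0.0000 0.0000 0.0000 0.0000
k=8: j=0 S=29.8765 intr=48.9935 cont=48.5068 V=48.9935[EX]; j=1 S=40.1568 intr=38.7132 cont=38.2265 V=38.7132[EX]; j=2 S=53.9746 intr=24.8954 cont=24.4087 V=24.8954[EX]; j=3 S=72.5469 intr=6.3231 cont=8.3557 V=8.3557[hold]; j=4 S=97.5100 intr=0.0000 cont=0.0000 V=0.0000[hold]; j=5 S=131.0627 intr=0.0000 cont=0.0000 V=0.0000[hold]; j=6 S=176.1608 intr=0.0000 cont=0.0000 V=0.0000[hold]; j=7 S=236.7769 intr=0.0000 cont=0.0000 V=0.0000[hold]; j=8 S=318.2507 intr=0.0000 cont=0.0000 V=0.0000[hold]  S*(8)=53.9746
k=7: j=0 S=34.6373 intr=44.2327 cont=43.7460 V=44.2327[EX]; j=1 S=46.5558 intr=32.3142 cont=31.8274 V=32.3142[EX]; j=2 S=62.5755 intr=16.2945 cont=16.7856 V=16.7856[hold]; j=3 S=84.1074 intr=0.0000 cont=4.2847 V=4.2847[hold]; j=4 S=113.0483 intr=0.0000 cont=0.0000 V=0.0000[hold]; j=5 S=151.9477 intr=0.0000 cont=0.0000 V=0.0000[hold]; j=6 S=204.2322 intr=0.0000 cont=0.0000 V=0.0000[hold]; j=7 S=274.5076 intr=0.0000 cont=0.0000 V=0.0000[hold]  S*(7)=46.5558
k=6: j=0 S=40.1568 intr=38.7132 cont=38.2265 V=38.7132[EX]; j=1 S=53.9746 intr=24.8954 cont=24.6449 V=24.8954[EX]; j=2 S=72.5469 intr=6.3231 cont=10.6686 V=10.6686[hold]; j=3 S=97.5100 intr=0.0000 cont=2.1972 V=2.1972[hold]; j=4 S=131.0627 intr=0.0000 cont=0.0000 V=0.0000[hold]; j=5 S=176.1608 intr=0.0000 cont=0.0000 V=0.0000[hold]; j=6 S=236.7769 intr=0.0000 cont=0.0000 V=0.0000[hold]  S*(6)=53.9746
k=5: j=0 S=46.5558 intr=32.3142 cont=31.8274 V=32.3142[EX]; j=1 S=62.5755 intr=16.2945 cont=17.8982 V=17.8982[hold]; j=2 S=84.1074 intr=0.0000 cont=6.5277 V=6.5277[hold]; j=3 S=113.0483 intr=0.0000 cont=1.1267 V=1.1267[hold]; j=4 S=151.9477 intr=0.0000 cont=0.0000 V=0.0000[hold]; j=5 S=204.2322 intr=0.0000 cont=0.0000 V=0.0000[hold]  S*(5)=46.5558
k=4: j=0 S=53.9746 intr=24.8954 cont=25.1801 V=25.1801[hold]; j=1 S=72.5469 intr=6.3231 cont=12.3181 V=12.3181[hold]; j=2 S=97.5100 intr=0.0000 cont=3.8893 V=3.8893[hold]; j=3 S=131.0627 intr=0.0000 cont=0.5778 V=0.5778[hold]; j=4 S=176.1608 intr=0.0000 cont=0.0000 V=0.0000[hold]  S*(4)=-
k=3: j=0 S=62.5755 intr=16.2945 cont=18.8376 V=18.8376[hold]; j=1 S=84.1074 intr=0.0000 cont=8.1876 V=8.1876[hold]; j=2 S=113.0483 intr=0.0000 cont=2.2723 V=2.2723[hold]; j=3 S=151.9477 intr=0.0000 cont=0.2963 V=0.2963[hold]  S*(3)=-
k=2: j=0 S=72.5469 intr=6.3231 cont=13.5983 V=13.5983[hold]; j=1 S=97.5100 intr=0.0000 cont=5.2916 V=5.2916[hold]; j=2 S=131.0627 intr=0.0000 cont=1.3078 V=1.3078[hold]  S*(2)=-
k=1: j=0 S=84.1074 intr=0.0000 cont=9.5186 V=9.5186[hold]; j=1 S=113.0483 intr=0.0000 cont=3.3426 V=3.3426[hold]  S*(1)=-
k=0: j=0 S=97.5100 intr=0.0000 cont=6.4889 V=6.4889[hold]  S*(0)=-

price = 6.4889
boundary = - - - - - 46.5558 53.9746 46.5558 53.9746
tree:
6.4889
9.5186 3.3426
13.5983 5.2916 1.3078
18.8376 8.1876 2.2723 0.2963
25.1801 12.3181 3.8893 0.5778 0.0000
32.3142 17.8982 6.5277 1.1267 0.0000 0.0000
38.7132 24.8954 10.6686 2.1972 0.0000 0.0000 0.0000
44.2327 32.3142 16.7856 4.2847 0.0000 0.0000 0.0000 0.0000
48.9935 38.7132 24.8954 8.3557 0.0000 0.0000 0.0000 0.0000 0.0000
53.1000 44.2327 32.3142 16.2945 0.0000 0.0000 0.0000 0.0000 0.0000 0.0000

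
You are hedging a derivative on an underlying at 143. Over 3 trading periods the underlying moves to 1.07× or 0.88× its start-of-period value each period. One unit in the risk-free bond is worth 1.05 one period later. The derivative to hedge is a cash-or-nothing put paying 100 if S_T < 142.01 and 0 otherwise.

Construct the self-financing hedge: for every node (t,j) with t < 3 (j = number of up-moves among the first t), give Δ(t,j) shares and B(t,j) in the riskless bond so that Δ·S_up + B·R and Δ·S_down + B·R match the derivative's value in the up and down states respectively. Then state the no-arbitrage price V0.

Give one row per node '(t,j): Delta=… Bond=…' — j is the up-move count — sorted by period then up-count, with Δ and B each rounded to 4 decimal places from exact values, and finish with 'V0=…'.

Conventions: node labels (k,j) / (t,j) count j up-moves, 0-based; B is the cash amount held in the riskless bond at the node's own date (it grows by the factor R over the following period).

(0,0): Delta=-0.6288 Bond=92.5927
(1,0): Delta=-3.5640 Bond=466.5800
(1,1): Delta=-0.3448 Bond=53.7685
(2,0): Delta=0.0000 Bond=95.2381
(2,1): Delta=-3.9088 Bond=536.3409
(2,2): Delta=0.0000 Bond=0.0000
V0=2.6700

No-arbitrage ⇒ martingale measure with p* = (R−d)/(u−d) = 0.8947.
Expiry values: V(3,0)=100.0000, V(3,1)=100.0000, V(3,2)=0.0000, V(3,3)=0.0000
(2,0): S=110.7392. Δ = (V_up−V_dn)/(S_up−S_dn) = (100.0000−100.0000)/(118.4909−97.4505) = 0.0000. V = [p*·100.0000 + (1−p*)·100.0000]/1.05 = 95.2381. B = V − Δ·S = 95.2381.
(2,1): S=134.6488. Δ = (V_up−V_dn)/(S_up−S_dn) = (0.0000−100.0000)/(144.0742−118.4909) = -3.9088. V = [p*·0.0000 + (1−p*)·100.0000]/1.05 = 10.0251. B = V − Δ·S = 536.3409.
(2,2): S=163.7207. Δ = (V_up−V_dn)/(S_up−S_dn) = (0.0000−0.0000)/(175.1811−144.0742) = 0.0000. V = [p*·0.0000 + (1−p*)·0.0000]/1.05 = 0.0000. B = V − Δ·S = 0.0000.
(1,0): S=125.8400. Δ = (V_up−V_dn)/(S_up−S_dn) = (10.0251−95.2381)/(134.6488−110.7392) = -3.5640. V = [p*·10.0251 + (1−p*)·95.2381]/1.05 = 18.0903. B = V − Δ·S = 466.5800.
(1,1): S=153.0100. Δ = (V_up−V_dn)/(S_up−S_dn) = (0.0000−10.0251)/(163.7207−134.6488) = -0.3448. V = [p*·0.0000 + (1−p*)·10.0251]/1.05 = 1.0050. B = V − Δ·S = 53.7685.
(0,0): S=143.0000. Δ = (V_up−V_dn)/(S_up−S_dn) = (1.0050−18.0903)/(153.0100−125.8400) = -0.6288. V = [p*·1.0050 + (1−p*)·18.0903]/1.05 = 2.6700. B = V − Δ·S = 92.5927.
Verification: the root portfolio costs Δ(0,0)·S0 + B(0,0) = 2.6700, matching V0.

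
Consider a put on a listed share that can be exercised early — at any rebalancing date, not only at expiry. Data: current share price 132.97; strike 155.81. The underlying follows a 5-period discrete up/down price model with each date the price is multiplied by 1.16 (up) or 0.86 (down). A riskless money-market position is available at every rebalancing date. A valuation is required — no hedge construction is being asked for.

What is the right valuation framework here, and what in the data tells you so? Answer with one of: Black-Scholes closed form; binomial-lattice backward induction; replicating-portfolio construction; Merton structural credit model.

framework: binomial-lattice backward induction

Key observation: an American put (K = 155.81, S₀ = 132.97) on a 5-date tree has no closed form — the optimal stopping decision is embedded and must be resolved recursively from expiry.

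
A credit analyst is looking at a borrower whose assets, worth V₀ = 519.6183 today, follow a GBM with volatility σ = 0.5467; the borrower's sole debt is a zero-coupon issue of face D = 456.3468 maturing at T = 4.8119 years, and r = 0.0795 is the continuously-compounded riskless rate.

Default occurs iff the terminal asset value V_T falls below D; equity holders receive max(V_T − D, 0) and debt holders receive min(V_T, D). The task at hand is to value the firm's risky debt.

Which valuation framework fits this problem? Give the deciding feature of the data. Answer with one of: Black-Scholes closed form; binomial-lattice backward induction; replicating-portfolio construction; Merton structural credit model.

framework: Merton structural credit model

Key observation: with the firm-asset dynamics (V₀ = 519.6183) and a single zero-coupon liability of face 456.3468 given, debt value, spread, and default probability all derive from the option view of the balance sheet.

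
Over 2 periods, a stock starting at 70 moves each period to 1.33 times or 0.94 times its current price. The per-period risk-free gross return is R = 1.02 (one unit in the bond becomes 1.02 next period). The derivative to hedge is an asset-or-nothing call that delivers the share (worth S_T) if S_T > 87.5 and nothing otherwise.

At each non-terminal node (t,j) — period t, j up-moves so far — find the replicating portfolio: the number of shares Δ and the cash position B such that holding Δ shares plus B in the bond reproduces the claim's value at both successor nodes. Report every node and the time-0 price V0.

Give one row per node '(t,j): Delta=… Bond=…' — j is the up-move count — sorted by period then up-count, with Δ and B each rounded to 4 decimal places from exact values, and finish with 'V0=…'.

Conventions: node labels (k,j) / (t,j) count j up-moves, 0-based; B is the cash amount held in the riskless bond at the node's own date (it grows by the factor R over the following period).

Risk-neutral probability p* = (R−d)/(u−d) = (1.02−0.94)/(1.33−0.94) = 0.2051.
Payoffs at expiry: V(2,0)=0.0000, V(2,1)=87.5140, V(2,2)=123.8230
  t=1,j=0: stock 65.8000 → up 87.5140 (V=87.5140), down 61.8520 (V=0.0000). Price 17.5996; hedge Δ=3.4103, bond B=-206.7953.
  t=1,j=1: stock 93.1000 → up 123.8230 (V=123.8230), down 87.5140 (V=87.5140). Price 93.1000; hedge Δ=1.0000, bond B=0.0000.
  t=0,j=0: stock 70.0000 → up 93.1000 (V=93.1000), down 65.8000 (V=17.5996). Price 32.4381; hedge Δ=2.7656, bond B=-161.1527.
As a check, the time-0 holding Δ(0,0)·S0 + B(0,0) comes to 32.4381 — exactly V0.

(0,0): Delta=2.7656 Bond=-161.1527
(1,0): Delta=3.4103 Bond=-206.7953
(1,1): Delta=1.0000 Bond=0.0000
V0=32.4381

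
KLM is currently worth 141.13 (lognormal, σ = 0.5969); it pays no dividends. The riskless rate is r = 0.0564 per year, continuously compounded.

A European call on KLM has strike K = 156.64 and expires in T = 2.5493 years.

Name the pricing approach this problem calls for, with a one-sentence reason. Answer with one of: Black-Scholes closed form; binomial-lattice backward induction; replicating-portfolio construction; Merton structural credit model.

framework: Black-Scholes closed form

Key observation: with KLM following a GBM at constant σ and r, the European call struck at 156.64 prices in closed form — nothing here needs a stepwise model or a balance sheet.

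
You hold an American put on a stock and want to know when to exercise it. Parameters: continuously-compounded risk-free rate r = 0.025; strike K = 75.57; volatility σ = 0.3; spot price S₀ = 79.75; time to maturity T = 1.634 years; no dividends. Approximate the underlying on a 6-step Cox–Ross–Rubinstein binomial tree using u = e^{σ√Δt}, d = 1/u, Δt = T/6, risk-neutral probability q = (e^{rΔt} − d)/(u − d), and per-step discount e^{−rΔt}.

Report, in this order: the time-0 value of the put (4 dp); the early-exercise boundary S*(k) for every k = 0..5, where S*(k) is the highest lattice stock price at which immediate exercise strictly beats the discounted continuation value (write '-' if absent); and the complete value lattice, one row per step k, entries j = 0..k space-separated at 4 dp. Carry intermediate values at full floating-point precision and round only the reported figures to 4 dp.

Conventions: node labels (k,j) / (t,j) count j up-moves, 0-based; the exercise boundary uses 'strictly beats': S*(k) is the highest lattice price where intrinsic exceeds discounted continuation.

price = 8.5531
boundary = - - - 49.8604 42.6348 49.8604
tree:
8.5531
12.8219 4.0989
18.5585 6.8549 1.2030
25.7096 11.1565 2.3413 0.0000
32.9352 17.4615 4.5567 0.0000 0.0000
39.1137 25.7096 8.8682 0.0000 0.0000 0.0000
44.3969 32.9352 17.2594 0.0000 0.0000 0.0000 0.0000

Δt=0.27233, u=1.16948, d=0.85508, q=0.48267, disc=e^(-rΔt)=0.99321
k=6 terminal: V=max(K-S,0) → 44.3969 32.9352 17.2594 0.0000 0.0000 0.0000 0.0000
k=5: j=0 S=36.4563 intr=39.1137 cont=38.6010 V=39.1137[EX]; j=1 S=49.8604 intr=25.7096 cont=25.1969 V=25.7096[EX]; j=2 S=68.1929 intr=7.3771 cont=8.8682 V=8.8682[hold]; j=3 S=93.2658 intr=0.0000 cont=0.0000 V=0.0000[hold]; j=4 S=127.5574 intr=0.0000 cont=0.0000 V=0.0000[hold]; j=5 S=174.4573 intr=0.0000 cont=0.0000 V=0.0000[hold]  S*(5)=49.8604
k=4: j=0 S=42.6348 intr=32.9352 cont=32.4225 V=32.9352[EX]; j=1 S=58.3106 intr=17.2594 cont=17.4615 V=17.4615[hold]; j=2 S=79.7500 intr=0.0000 cont=4.5567 V=4.5567[hold]; j=3 S=109.0722 intr=0.0000 cont=0.0000 V=0.0000[hold]; j=4 S=149.1755 intr=0.0000 cont=0.0000 V=0.0000[hold]  S*(4)=42.6348
k=3: j=0 S=49.8604 intr=25.7096 cont=25.2937 V=25.7096[EX]; j=1 S=68.1929 intr=7.3771 cont=11.1565 V=11.1565[hold]; j=2 S=93.2658 intr=0.0000 cont=2.3413 V=2.3413[hold]; j=3 S=127.5574 intr=0.0000 cont=0.0000 V=0.0000[hold]  S*(3)=49.8604
k=2: j=0 S=58.3106 intr=17.2594 cont=18.5585 V=18.5585[hold]; j=1 S=79.7500 intr=0.0000 cont=6.8549 V=6.8549[hold]; j=2 S=109.0722 intr=0.0000 cont=1.2030 V=1.2030[hold]  S*(2)=-
k=1: j=0 S=68.1929 intr=7.3771 cont=12.8219 V=12.8219[hold]; j=1 S=93.2658 intr=0.0000 cont=4.0989 V=4.0989[hold]  S*(1)=-
k=0: j=0 S=79.7500 intr=0.0000 cont=8.5531 V=8.5531[hold]  S*(0)=-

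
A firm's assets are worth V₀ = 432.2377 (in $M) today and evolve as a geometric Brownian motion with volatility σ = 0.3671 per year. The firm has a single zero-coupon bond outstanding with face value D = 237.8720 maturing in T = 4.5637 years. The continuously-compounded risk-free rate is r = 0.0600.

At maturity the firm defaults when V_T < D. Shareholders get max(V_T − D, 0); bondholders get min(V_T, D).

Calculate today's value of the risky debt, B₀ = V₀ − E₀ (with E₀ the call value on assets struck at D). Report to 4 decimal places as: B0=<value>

B0=166.8865

Apply the equity-as-call identities (strike 237.8720, horizon 4.5637 years):
d₁ = [ln(V₀/D) + (r + σ²/2)T] / (σ√T)
   = [ln(432.2377/237.8720) + (0.0600 + 0.5·0.3671²)·4.5637] / (0.3671·√4.5637)
   = [0.597243 + 0.581330] / 0.784229 = 1.502842
d₂ = d₁ − σ√T = 1.502842 − 0.784229 = 0.718613
N(d₁) = 0.933560,  N(d₂) = 0.763810,  e^(−rT) = 0.760467
E₀ = V₀·N(d₁) − D·e^(−rT)·N(d₂)
   = 432.2377·0.933560 − 237.8720·0.760467·0.763810 = 265.351245
B₀ = V₀ − E₀ = 432.2377 − 265.351245 = 166.886455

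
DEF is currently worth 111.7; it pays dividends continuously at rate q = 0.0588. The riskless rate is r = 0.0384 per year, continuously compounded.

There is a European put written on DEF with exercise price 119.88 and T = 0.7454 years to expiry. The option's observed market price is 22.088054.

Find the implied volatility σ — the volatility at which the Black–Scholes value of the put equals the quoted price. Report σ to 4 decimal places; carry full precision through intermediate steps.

At σ = 0.4412 the Black–Scholes value reproduces the quote:
σ√T = 0.4412·√0.7454 = 0.380917
d₁ = (ln(S/K) + (r−q+σ²/2)T) / (σ√T) = (ln(111.7/119.88) + (0.0384−0.0588+0.4412²/2)·0.7454) / 0.380917 = (-0.070675 + 0.057343) / 0.380917 = -0.034999
d₂ = d₁ − σ√T = -0.034999 − 0.380917 = -0.415916
e^{−rT} = 0.971782
e^{−qT} = 0.957117
N(−d₁) = 0.513960,  N(−d₂) = 0.661264
V = K·e^{−rT}·N(−d₂) − S·e^{−qT}·N(−d₁) = 77.035497 − 54.947443 = 22.088054 (equal to the quote); since ∂V/∂σ > 0 for all σ, the implied volatility is unique

sigma = 0.4412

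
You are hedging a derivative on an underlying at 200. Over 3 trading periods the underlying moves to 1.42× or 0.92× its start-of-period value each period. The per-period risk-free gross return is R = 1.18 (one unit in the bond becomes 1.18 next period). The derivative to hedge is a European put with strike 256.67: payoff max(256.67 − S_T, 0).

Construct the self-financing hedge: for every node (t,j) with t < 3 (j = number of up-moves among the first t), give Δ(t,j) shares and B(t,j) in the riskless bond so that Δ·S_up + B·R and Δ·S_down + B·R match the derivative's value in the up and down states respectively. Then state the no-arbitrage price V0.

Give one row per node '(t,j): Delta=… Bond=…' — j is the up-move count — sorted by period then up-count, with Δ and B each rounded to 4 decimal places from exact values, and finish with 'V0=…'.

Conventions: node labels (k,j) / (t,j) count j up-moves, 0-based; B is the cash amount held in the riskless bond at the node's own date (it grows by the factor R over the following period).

Since d<R<u, set p* = (R−d)/(u−d) = 0.5200; price each node as the discounted p*-expectation of its children.
Payoffs at expiry: V(3,0)=100.9324, V(3,1)=16.2924, V(3,2)=0.0000, V(3,3)=0.0000
(2,0): S=169.2800. Δ = (V_up−V_dn)/(S_up−S_dn) = (16.2924−100.9324)/(240.3776−155.7376) = -1.0000. V = [p*·16.2924 + (1−p*)·100.9324]/1.18 = 48.2369. B = V − Δ·S = 217.5169.
(2,1): S=261.2800. Δ = (V_up−V_dn)/(S_up−S_dn) = (0.0000−16.2924)/(371.0176−240.3776) = -0.1247. V = [p*·0.0000 + (1−p*)·16.2924]/1.18 = 6.6274. B = V − Δ·S = 39.2122.
(2,2): S=403.2800. Δ = (V_up−V_dn)/(S_up−S_dn) = (0.0000−0.0000)/(572.6576−371.0176) = 0.0000. V = [p*·0.0000 + (1−p*)·0.0000]/1.18 = 0.0000. B = V − Δ·S = 0.0000.
(1,0): S=184.0000. Δ = (V_up−V_dn)/(S_up−S_dn) = (6.6274−48.2369)/(261.2800−169.2800) = -0.4523. V = [p*·6.6274 + (1−p*)·48.2369]/1.18 = 22.5424. B = V − Δ·S = 105.7614.
(1,1): S=284.0000. Δ = (V_up−V_dn)/(S_up−S_dn) = (0.0000−6.6274)/(403.2800−261.2800) = -0.0467. V = [p*·0.0000 + (1−p*)·6.6274]/1.18 = 2.6959. B = V − Δ·S = 15.9507.
(0,0): S=200.0000. Δ = (V_up−V_dn)/(S_up−S_dn) = (2.6959−22.5424)/(284.0000−184.0000) = -0.1985. V = [p*·2.6959 + (1−p*)·22.5424]/1.18 = 10.3578. B = V − Δ·S = 50.0507.
Verification: the root portfolio costs Δ(0,0)·S0 + B(0,0) = 10.3578, matching V0.

(0,0): Delta=-0.1985 Bond=50.0507
(1,0): Delta=-0.4523 Bond=105.7614
(1,1): Delta=-0.0467 Bond=15.9507
(2,0): Delta=-1.0000 Bond=217.5169
(2,1): Delta=-0.1247 Bond=39.2122
(2,2): Delta=0.0000 Bond=0.0000
V0=10.3578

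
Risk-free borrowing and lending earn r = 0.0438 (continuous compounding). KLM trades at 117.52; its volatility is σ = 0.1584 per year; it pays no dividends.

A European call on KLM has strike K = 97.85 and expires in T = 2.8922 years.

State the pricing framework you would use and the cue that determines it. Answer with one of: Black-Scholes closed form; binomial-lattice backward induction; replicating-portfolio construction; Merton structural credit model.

Key observation: everything needed for the exact continuous-time valuation of the European call on KLM (strike 97.85) is given, and no feature rules the closed form out.

framework: Black-Scholes closed form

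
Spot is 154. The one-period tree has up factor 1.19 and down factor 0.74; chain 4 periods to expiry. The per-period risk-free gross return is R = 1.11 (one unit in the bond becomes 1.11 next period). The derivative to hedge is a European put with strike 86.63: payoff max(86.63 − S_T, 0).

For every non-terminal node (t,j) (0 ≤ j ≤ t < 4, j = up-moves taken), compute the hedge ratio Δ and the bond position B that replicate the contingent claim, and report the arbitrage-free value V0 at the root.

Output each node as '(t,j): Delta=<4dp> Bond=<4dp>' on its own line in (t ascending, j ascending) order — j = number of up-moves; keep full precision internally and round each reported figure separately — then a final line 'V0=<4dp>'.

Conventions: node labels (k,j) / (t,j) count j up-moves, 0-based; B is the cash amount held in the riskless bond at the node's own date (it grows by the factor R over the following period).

(0,0): Delta=-0.0118 Bond=2.0003
(1,0): Delta=-0.0713 Bond=8.9937
(1,1): Delta=-0.0038 Bond=0.7559
(2,0): Delta=-0.3599 Bond=34.3270
(2,1): Delta=-0.0325 Bond=4.7194
(2,2): Delta=0.0000 Bond=0.0000
(3,0): Delta=-1.0000 Bond=78.0450
(3,1): Delta=-0.2739 Bond=29.4669
(3,2): Delta=0.0000 Bond=0.0000
(3,3): Delta=0.0000 Bond=0.0000
V0=0.1772

The replicating-portfolio and risk-neutral prices coincide; use p* = (1.11−0.74)/(1.19−0.74) = 0.8222 for the latter.
Terminal payoffs: V(4,0)=40.4507, V(4,1)=12.3686, V(4,2)=0.0000, V(4,3)=0.0000, V(4,4)=0.0000
Node (3,0) S=62.4045: V=(p*·12.3686+(1−p*)·40.4507)/1.11=15.6405; Δ=(12.3686−40.4507)/(74.2614−46.1793)=-1.0000; B=V−Δ·S=78.0450
Node (3,1) S=100.3532: V=(p*·0.0000+(1−p*)·12.3686)/1.11=1.9810; Δ=(0.0000−12.3686)/(119.4203−74.2614)=-0.2739; B=V−Δ·S=29.4669
Node (3,2) S=161.3788: V=(p*·0.0000+(1−p*)·0.0000)/1.11=0.0000; Δ=(0.0000−0.0000)/(192.0407−119.4203)=0.0000; B=V−Δ·S=0.0000
Node (3,3) S=259.5145: V=(p*·0.0000+(1−p*)·0.0000)/1.11=0.0000; Δ=(0.0000−0.0000)/(308.8222−192.0407)=0.0000; B=V−Δ·S=0.0000
Node (2,0) S=84.3304: V=(p*·1.9810+(1−p*)·15.6405)/1.11=3.9724; Δ=(1.9810−15.6405)/(100.3532−62.4045)=-0.3599; B=V−Δ·S=34.3270
Node (2,1) S=135.6124: V=(p*·0.0000+(1−p*)·1.9810)/1.11=0.3173; Δ=(0.0000−1.9810)/(161.3788−100.3532)=-0.0325; B=V−Δ·S=4.7194
Node (2,2) S=218.0794: V=(p*·0.0000+(1−p*)·0.0000)/1.11=0.0000; Δ=(0.0000−0.0000)/(259.5145−161.3788)=0.0000; B=V−Δ·S=0.0000
Node (1,0) S=113.9600: V=(p*·0.3173+(1−p*)·3.9724)/1.11=0.8712; Δ=(0.3173−3.9724)/(135.6124−84.3304)=-0.0713; B=V−Δ·S=8.9937
Node (1,1) S=183.2600: V=(p*·0.0000+(1−p*)·0.3173)/1.11=0.0508; Δ=(0.0000−0.3173)/(218.0794−135.6124)=-0.0038; B=V−Δ·S=0.7559
Node (0,0) S=154.0000: V=(p*·0.0508+(1−p*)·0.8712)/1.11=0.1772; Δ=(0.0508−0.8712)/(183.2600−113.9600)=-0.0118; B=V−Δ·S=2.0003
As a check, the time-0 holding Δ(0,0)·S0 + B(0,0) comes to 0.1772 — exactly V0.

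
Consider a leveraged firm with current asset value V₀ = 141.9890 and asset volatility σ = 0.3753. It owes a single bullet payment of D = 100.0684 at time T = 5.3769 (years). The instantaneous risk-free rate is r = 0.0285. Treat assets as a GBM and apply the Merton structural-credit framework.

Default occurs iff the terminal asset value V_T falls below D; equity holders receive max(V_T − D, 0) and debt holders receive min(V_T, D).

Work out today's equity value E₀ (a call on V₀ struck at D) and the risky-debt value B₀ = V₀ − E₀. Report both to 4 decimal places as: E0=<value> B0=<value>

E0=72.1074 B0=69.8816

Equity is a call on the firm's assets struck at D = 100.0684:
d₁ = [ln(V₀/D) + (r + σ²/2)T] / (σ√T)
   = [ln(141.9890/100.0684) + (0.0285 + 0.5·0.3753²)·5.3769] / (0.3753·√5.3769)
   = [0.349896 + 0.531910] / 0.870251 = 1.013277
d₂ = d₁ − σ√T = 1.013277 − 0.870251 = 0.143026
N(d₁) = 0.844536,  N(d₂) = 0.556865,  e^(−rT) = 0.857922
E₀ = V₀·N(d₁) − D·e^(−rT)·N(d₂)
   = 141.9890·0.844536 − 100.0684·0.857922·0.556865 = 72.107445
B₀ = V₀ − E₀ = 141.9890 − 72.107445 = 69.881555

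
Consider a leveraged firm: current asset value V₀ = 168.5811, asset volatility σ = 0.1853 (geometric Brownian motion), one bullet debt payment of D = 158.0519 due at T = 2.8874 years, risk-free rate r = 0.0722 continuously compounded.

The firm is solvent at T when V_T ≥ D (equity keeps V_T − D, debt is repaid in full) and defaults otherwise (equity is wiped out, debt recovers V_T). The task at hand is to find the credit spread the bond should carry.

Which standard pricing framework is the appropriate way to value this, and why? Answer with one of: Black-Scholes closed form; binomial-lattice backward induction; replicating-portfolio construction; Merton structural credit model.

framework: Merton structural credit model

Key observation: a levered firm with one bullet debt due at 2.8874 years is the canonical structural-credit setup: equity is a call on the firm's assets struck at the face value.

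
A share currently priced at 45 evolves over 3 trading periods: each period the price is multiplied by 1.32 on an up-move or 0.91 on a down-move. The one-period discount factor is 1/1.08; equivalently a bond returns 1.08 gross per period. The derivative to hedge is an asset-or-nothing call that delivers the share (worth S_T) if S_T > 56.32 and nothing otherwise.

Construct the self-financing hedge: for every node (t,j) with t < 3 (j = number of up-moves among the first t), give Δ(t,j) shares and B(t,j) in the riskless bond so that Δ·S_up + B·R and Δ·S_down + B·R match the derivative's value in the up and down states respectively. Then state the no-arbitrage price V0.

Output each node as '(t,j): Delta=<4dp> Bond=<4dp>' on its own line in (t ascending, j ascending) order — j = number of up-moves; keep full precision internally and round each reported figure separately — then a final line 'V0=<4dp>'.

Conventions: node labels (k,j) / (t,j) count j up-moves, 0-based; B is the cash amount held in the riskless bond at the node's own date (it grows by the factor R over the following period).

(0,0): Delta=1.8663 Bond=-61.0254
(1,0): Delta=1.6316 Bond=-56.2959
(1,1): Delta=2.0947 Bond=-79.4766
(2,0): Delta=0.0000 Bond=0.0000
(2,1): Delta=3.2195 Bond=-146.6343
(2,2): Delta=1.0000 Bond=0.0000
V0=22.9573

Since d<R<u, set p* = (R−d)/(u−d) = 0.4146; price each node as the discounted p*-expectation of its children.
Expiry values: V(3,0)=0.0000, V(3,1)=0.0000, V(3,2)=71.3513, V(3,3)=103.4986
  t=2,j=0: stock 37.2645 → up 49.1891 (V=0.0000), down 33.9107 (V=0.0000). Price 0.0000; hedge Δ=0.0000, bond B=0.0000.
  t=2,j=1: stock 54.0540 → up 71.3513 (V=71.3513), down 49.1891 (V=0.0000). Price 27.3932; hedge Δ=3.2195, bond B=-146.6343.
  t=2,j=2: stock 78.4080 → up 103.4986 (V=103.4986), down 71.3513 (V=71.3513). Price 78.4080; hedge Δ=1.0000, bond B=0.0000.
  t=1,j=0: stock 40.9500 → up 54.0540 (V=27.3932), down 37.2645 (V=0.0000). Price 10.5168; hedge Δ=1.6316, bond B=-56.2959.
  t=1,j=1: stock 59.4000 → up 78.4080 (V=78.4080), down 54.0540 (V=27.3932). Price 44.9497; hedge Δ=2.0947, bond B=-79.4766.
  t=0,j=0: stock 45.0000 → up 59.4000 (V=44.9497), down 40.9500 (V=10.5168). Price 22.9573; hedge Δ=1.8663, bond B=-61.0254.
As a check, the time-0 holding Δ(0,0)·S0 + B(0,0) comes to 22.9573 — exactly V0.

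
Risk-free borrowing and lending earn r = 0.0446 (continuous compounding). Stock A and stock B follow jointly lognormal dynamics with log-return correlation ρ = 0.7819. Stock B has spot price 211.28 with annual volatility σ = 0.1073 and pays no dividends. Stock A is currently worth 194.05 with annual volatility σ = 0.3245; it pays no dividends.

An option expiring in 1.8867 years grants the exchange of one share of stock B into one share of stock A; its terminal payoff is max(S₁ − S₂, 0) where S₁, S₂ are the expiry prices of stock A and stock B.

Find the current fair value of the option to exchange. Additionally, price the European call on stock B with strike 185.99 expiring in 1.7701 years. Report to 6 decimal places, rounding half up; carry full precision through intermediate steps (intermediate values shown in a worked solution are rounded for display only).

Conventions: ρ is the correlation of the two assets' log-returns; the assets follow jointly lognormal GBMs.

σ_eff = √(σ₁² + σ₂² − 2ρσ₁σ₂) = √(0.3245² + 0.1073² − 2·0.7819·0.3245·0.1073) = 0.249727
d₁ = (ln(S₁/S₂) + (q₂ − q₁ + σ_eff²/2)T) / (σ_eff√T) = (ln(194.05/211.28) + (0.0 − 0.0 + 0.031182)·1.8867) / 0.343019 = -0.076490
d₂ = d₁ − σ_eff√T = -0.076490 − 0.343019 = -0.419509
N(d₁) = 0.469515,  N(d₂) = 0.337422
V = S₁·e^{−q₁T}·N(d₁) − S₂·e^{−q₂T}·N(d₂) = 91.109315 − 71.290563 = 19.818752
[vanilla: stock B call K=185.99]
σ√T = 0.1073·√1.7701 = 0.142757
d₁ = (ln(S/K) + (r+σ²/2)T) / (σ√T) = (ln(211.28/185.99) + (0.0446+0.1073²/2)·1.7701) / 0.142757 = (0.127491 + 0.089136) / 0.142757 = 1.517453
d₂ = d₁ − σ√T = 1.517453 − 0.142757 = 1.374696
e^{−rT} = 0.924089
N(d₁) = 0.935424,  N(d₂) = 0.915387
price = S·N(d₁) − K·e^{−rT}·N(d₂) = 197.636348 − 157.328851 = 40.307498

exchange price = 19.818752
price(stock B call K=185.99) = 40.307498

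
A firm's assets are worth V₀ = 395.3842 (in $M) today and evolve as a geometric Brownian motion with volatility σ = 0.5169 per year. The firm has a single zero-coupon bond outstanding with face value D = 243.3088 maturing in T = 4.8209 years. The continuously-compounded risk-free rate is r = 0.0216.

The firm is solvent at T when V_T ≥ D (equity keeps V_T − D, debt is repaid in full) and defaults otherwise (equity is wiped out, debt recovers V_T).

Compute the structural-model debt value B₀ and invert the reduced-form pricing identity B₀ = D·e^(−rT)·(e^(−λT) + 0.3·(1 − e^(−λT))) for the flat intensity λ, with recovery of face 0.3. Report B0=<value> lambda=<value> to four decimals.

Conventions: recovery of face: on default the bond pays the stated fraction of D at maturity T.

With assets at 395.3842 and a single debt payment of 243.3088 at 4.8209 years:
d₁ = [ln(V₀/D) + (r + σ²/2)T] / (σ√T)
   = [ln(395.3842/243.3088) + (0.0216 + 0.5·0.5169²)·4.8209] / (0.5169·√4.8209)
   = [0.485527 + 0.748169] / 1.134934 = 1.087020
d₂ = d₁ − σ√T = 1.087020 − 1.134934 = -0.047914
N(d₁) = 0.861486,  N(d₂) = 0.480892,  e^(−rT) = 0.901107
E₀ = V₀·N(d₁) − D·e^(−rT)·N(d₂)
   = 395.3842·0.861486 − 243.3088·0.901107·0.480892 = 235.183633
B₀ = V₀ − E₀ = 395.3842 − 235.183633 = 160.200567
e^(−λT) = (B₀·e^(rT)/D − 0.3)/(1 − 0.3) = (160.2006·1.109746/243.3088 − 0.3)/0.7 = 0.61526390
λ = −ln(0.61526390)/4.8209 = 0.100750

B0=160.2006 lambda=0.1007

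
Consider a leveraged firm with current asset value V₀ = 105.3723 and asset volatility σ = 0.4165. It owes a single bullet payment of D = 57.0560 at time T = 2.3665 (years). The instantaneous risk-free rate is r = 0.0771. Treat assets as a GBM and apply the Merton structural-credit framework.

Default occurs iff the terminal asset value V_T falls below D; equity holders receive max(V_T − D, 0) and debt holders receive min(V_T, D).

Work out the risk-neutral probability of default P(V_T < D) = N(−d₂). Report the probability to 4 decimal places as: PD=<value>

PD=0.1783

Apply the equity-as-call identities (strike 57.0560, horizon 2.3665 years):
d₁ = [ln(V₀/D) + (r + σ²/2)T] / (σ√T)
   = [ln(105.3723/57.0560) + (0.0771 + 0.5·0.4165²)·2.3665] / (0.4165·√2.3665)
   = [0.613467 + 0.387718] / 0.640720 = 1.562593
d₂ = d₁ − σ√T = 1.562593 − 0.640720 = 0.921873
risk-neutral PD = N(−d₂) = N(-0.921873) = 0.178297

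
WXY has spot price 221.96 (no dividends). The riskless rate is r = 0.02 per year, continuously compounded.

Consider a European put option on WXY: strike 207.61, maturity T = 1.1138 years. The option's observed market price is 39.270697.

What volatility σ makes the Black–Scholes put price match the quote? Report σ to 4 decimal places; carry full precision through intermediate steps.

sigma = 0.5459

At σ = 0.5459 the Black–Scholes value reproduces the quote:
σ√T = 0.5459·√1.1138 = 0.576125
d₁ = (ln(S/K) + (r+σ²/2)T) / (σ√T) = (ln(221.96/207.61) + (0.02+0.5459²/2)·1.1138) / 0.576125 = (0.066836 + 0.188236) / 0.576125 = 0.442737
d₂ = d₁ − σ√T = 0.442737 − 0.576125 = -0.133388
e^{−rT} = 0.977970
N(−d₁) = 0.328978,  N(−d₂) = 0.553057
V = K·e^{−rT}·N(−d₂) − S·N(−d₁) = 112.290649 − 73.019952 = 39.270697 (matching the quote); vega is positive throughout, so no other σ reproduces this price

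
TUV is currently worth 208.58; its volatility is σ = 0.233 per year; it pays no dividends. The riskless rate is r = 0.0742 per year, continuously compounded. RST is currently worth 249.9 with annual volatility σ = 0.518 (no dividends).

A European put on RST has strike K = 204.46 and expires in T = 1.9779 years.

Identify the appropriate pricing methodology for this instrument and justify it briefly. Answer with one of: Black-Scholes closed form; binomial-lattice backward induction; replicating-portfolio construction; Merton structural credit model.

framework: Black-Scholes closed form

Key observation: with RST following a GBM at constant σ and r, the European put struck at 204.46 prices in closed form — nothing here needs a stepwise model or a balance sheet.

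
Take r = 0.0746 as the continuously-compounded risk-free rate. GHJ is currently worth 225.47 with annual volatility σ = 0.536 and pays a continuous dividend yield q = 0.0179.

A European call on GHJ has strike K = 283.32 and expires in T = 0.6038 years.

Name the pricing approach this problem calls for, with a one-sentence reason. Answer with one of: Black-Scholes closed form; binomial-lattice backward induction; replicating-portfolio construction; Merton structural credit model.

framework: Black-Scholes closed form

Key observation: everything needed for the exact continuous-time valuation of the European call on GHJ (strike 283.32) is given, and no feature rules the closed form out.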